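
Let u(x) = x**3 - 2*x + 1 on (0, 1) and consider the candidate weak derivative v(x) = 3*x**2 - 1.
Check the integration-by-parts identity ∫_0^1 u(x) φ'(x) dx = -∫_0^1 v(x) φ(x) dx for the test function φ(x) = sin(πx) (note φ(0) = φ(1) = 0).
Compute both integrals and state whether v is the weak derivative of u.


LHS = (π^2 + 12)/π^3, RHS = (12 - π^2)/π^3. No, v is not the weak derivative of u.

u(x) = x**3 - 2*x + 1, classical derivative u'(x) = 3*x**2 - 2.
φ(x) = sin(πx), so φ'(x) = π*cos(π*x).
Note φ(0) = φ(1) = 0, so the boundary term u·φ vanishes.
LHS = ∫_0^1 u(x) φ'(x) dx = ∫_0^1 (π*x^3*cos(π*x) - 2*π*x*cos(π*x) + π*cos(π*x)) dx. Term by term:
  ∫_0^1 π*cos(π*x) dx = 0;  ∫_0^1 π*x^3*cos(π*x) dx = -3/π + 12/π^3;  ∫_0^1 -2*π*x*cos(π*x) dx = 4/π.
Sum: 0 + -3/π + 12/π^3 + 4/π = (π^2 + 12)/π^3.
So LHS = (π^2 + 12)/π^3.
∫_0^1 v(x) φ(x) dx = ∫_0^1 (3*x^2*sin(π*x) - sin(π*x)) dx. Term by term:
  ∫_0^1 -sin(π*x) dx = -2/π;  ∫_0^1 3*x^2*sin(π*x) dx = -12/π^3 + 3/π.
Sum: -2/π + -12/π^3 + 3/π = (-12 + π^2)/π^3.
So RHS = -∫_0^1 v(x) φ(x) dx = (12 - π^2)/π^3.
LHS − RHS = 2/π ≠ 0, so the identity fails.
(For a valid weak derivative the identity must hold for EVERY test function, in particular this one. The failure shows v is NOT the weak derivative of u.)
Correct weak derivative would be u'(x) = 3*x**2 - 2.


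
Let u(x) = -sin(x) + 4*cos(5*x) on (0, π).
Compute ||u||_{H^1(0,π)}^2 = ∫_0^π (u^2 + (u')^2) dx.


||u||_{H^1(0,π)}^2 = 209*π

u'(x) = -20*sin(5*x) - cos(x).
Expand u² and (u')² and integrate term by term on (0, π), using: for integers n ≥ 1, ∫_0^π sin²(nx) dx = ∫_0^π cos²(nx) dx = π/2; for n ≠ n', ∫_0^π sin(nx)sin(n'x) dx = ∫_0^π cos(nx)cos(n'x) dx = 0; and by product-to-sum, ∫_0^π sin(nx)cos(n'x) dx = ½∫_0^π [sin((n+n')x) + sin((n−n')x)] dx, which is 0 when n+n' is even and 2n/(n²−n'²) when n+n' is odd (it need not vanish on (0, π)).
  u² squared terms: (-1)²·∫sin(x)² dx = 1·π/2 = π/2;  (4)²·∫cos(5x)² dx = 16·π/2 = 8*π.
  u² cross terms: 2·(-1)·(4)·∫sin(x)·cos(5x) dx = -8·(0) = 0.
  So ∫_0^π u² dx = π/2 + 8*π + 0 = 17*π/2.
  (u')² squared terms: (-1)²·∫cos(x)² dx = 1·π/2 = π/2;  (-20)²·∫sin(5x)² dx = 400·π/2 = 200*π.
  (u')² cross terms: 2·(-1)·(-20)·∫cos(x)·sin(5x) dx = 40·(0) = 0.
  So ∫_0^π (u')² dx = π/2 + 200*π + 0 = 401*π/2.
||u||_{H^1}^2 = (17*π/2) + (401*π/2) = 209*π.


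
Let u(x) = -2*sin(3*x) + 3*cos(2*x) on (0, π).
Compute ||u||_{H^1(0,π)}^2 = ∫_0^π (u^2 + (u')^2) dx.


||u||_{H^1(0,π)}^2 = -72 + 85*π/2

u'(x) = -6*sin(2*x) - 6*cos(3*x).
Expand u² and (u')² and integrate term by term on (0, π), using: for integers n ≥ 1, ∫_0^π sin²(nx) dx = ∫_0^π cos²(nx) dx = π/2; for n ≠ n', ∫_0^π sin(nx)sin(n'x) dx = ∫_0^π cos(nx)cos(n'x) dx = 0; and by product-to-sum, ∫_0^π sin(nx)cos(n'x) dx = ½∫_0^π [sin((n+n')x) + sin((n−n')x)] dx, which is 0 when n+n' is even and 2n/(n²−n'²) when n+n' is odd (it need not vanish on (0, π)).
  u² squared terms: (-2)²·∫sin(3x)² dx = 4·π/2 = 2*π;  (3)²·∫cos(2x)² dx = 9·π/2 = 9*π/2.
  u² cross terms: 2·(-2)·(3)·∫sin(3x)·cos(2x) dx = -12·(6/5) = -72/5.
  So ∫_0^π u² dx = 2*π + 9*π/2 − 72/5 = -72/5 + 13*π/2.
  (u')² squared terms: (-6)²·∫cos(3x)² dx = 36·π/2 = 18*π;  (-6)²·∫sin(2x)² dx = 36·π/2 = 18*π.
  (u')² cross terms: 2·(-6)·(-6)·∫cos(3x)·sin(2x) dx = 72·(-4/5) = -288/5.
  So ∫_0^π (u')² dx = 18*π + 18*π − 288/5 = -288/5 + 36*π.
||u||_{H^1}^2 = (-72/5 + 13*π/2) + (-288/5 + 36*π) = -72 + 85*π/2.


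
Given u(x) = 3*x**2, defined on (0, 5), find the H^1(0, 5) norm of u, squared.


||u||_{H^1}^2 = 7125

The H^1 norm (squared) on an interval (0, L) is
  ||u||_{H^1}^2 = ∫_0^L u(x)^2 dx + ∫_0^L u'(x)^2 dx.
Compute u'(x) = 6*x.
Then u(x)^2 = 9*x**4 and u'(x)^2 = 36*x**2.
Integrate each monomial from 0 to 5 using ∫_0^5 c·x^n dx = c·5^(n+1)/(n+1):
  ∫_0^5 u(x)^2 dx = ∫_0^5 (9*x^4) dx. Term by term:
    ∫_0^5 9*x^4 dx = 5625.
  ∫_0^5 u'(x)^2 dx = ∫_0^5 (36*x^2) dx. Term by term:
    ∫_0^5 36*x^2 dx = 1500.
Adding: ||u||_{H^1}^2 = 5625 + 1500 = 7125.


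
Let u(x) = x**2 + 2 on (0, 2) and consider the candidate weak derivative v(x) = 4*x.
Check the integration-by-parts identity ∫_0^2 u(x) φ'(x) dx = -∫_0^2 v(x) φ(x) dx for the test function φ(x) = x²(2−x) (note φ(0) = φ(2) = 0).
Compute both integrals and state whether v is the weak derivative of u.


LHS = -16/5, RHS = -32/5. No, v is not the weak derivative of u.

u(x) = x**2 + 2, classical derivative u'(x) = 2*x.
φ(x) = x²(2−x), so φ'(x) = x*(4 - 3*x).
Note φ(0) = φ(2) = 0, so the boundary term u·φ vanishes.
LHS = ∫_0^2 u(x) φ'(x) dx = ∫_0^2 (-3*x^4 + 4*x^3 - 6*x^2 + 8*x) dx. Term by term:
  ∫_0^2 -3*x^4 dx = -96/5;  ∫_0^2 4*x^3 dx = 16;  ∫_0^2 -6*x^2 dx = -16;
  ∫_0^2 8*x dx = 16.
Sum: -96/5 + 16 − 16 + 16 = -16/5.
So LHS = -16/5.
∫_0^2 v(x) φ(x) dx = ∫_0^2 (-4*x^4 + 8*x^3) dx. Term by term:
  ∫_0^2 -4*x^4 dx = -128/5;  ∫_0^2 8*x^3 dx = 32.
Sum: -128/5 + 32 = 32/5.
So RHS = -∫_0^2 v(x) φ(x) dx = -32/5.
LHS − RHS = 16/5 ≠ 0, so the identity fails.
(For a valid weak derivative the identity must hold for EVERY test function, in particular this one. The failure shows v is NOT the weak derivative of u.)
Correct weak derivative would be u'(x) = 2*x.


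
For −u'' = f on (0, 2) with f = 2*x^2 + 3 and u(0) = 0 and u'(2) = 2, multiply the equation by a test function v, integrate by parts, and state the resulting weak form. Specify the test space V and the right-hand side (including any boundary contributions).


V = {v ∈ H^1(0, 2) : v(0) = 0} (test functions vanish at x = 0 where u is specified); weak form: ∫_0^2 u'v' dx = ∫_0^2 (2*x^2 + 3) v dx + 2·v(2) for all v ∈ V.

Multiply both sides by a test function v and integrate from 0 to 2:
  ∫_0^2 −u''(x) v(x) dx = ∫_0^2 f(x) v(x) dx.
Integrate the LHS by parts once:
  ∫_0^2 −u'' v dx = −[u'(x) v(x)]_0^2 + ∫_0^2 u'(x) v'(x) dx.
Thus ∫_0^2 u'(x) v'(x) dx = ∫_0^2 f(x) v(x) dx + [u'(x) v(x)]_0^2.
Choose V so that boundary terms are either known or forced to vanish.
Mixed BC: u(0) = 0 (Dirichlet) and u'(2) = 2 (Neumann). Define V = {v ∈ H^1(0, 2) : v(0) = 0}. Then [u' v]_0^2 = u'(2)·v(2) − u'(0)·0 = 2·v(2).
Weak formulation: find u (satisfying any essential BC) such that ∫_0^2 u'(x) v'(x) dx = ∫_0^2 f v dx + 2·v(2) for all v ∈ V (Dirichlet at 0 absorbed into V; Neumann datum at x = 2 contributes the boundary term).
Substituting f(x) = 2*x^2 + 3, the right-hand side is ∫_0^2 (2*x^2 + 3) v dx + 2·v(2).


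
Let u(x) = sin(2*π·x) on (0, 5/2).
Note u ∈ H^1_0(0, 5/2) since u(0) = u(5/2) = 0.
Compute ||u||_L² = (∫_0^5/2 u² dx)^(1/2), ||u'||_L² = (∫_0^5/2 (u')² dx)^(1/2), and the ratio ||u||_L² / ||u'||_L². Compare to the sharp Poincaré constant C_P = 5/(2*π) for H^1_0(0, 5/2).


||u||_L² / ||u'||_L² = 1/(2*π) < C_P = 5/(2*π).

u(x) = sin(2*π·x), so u'(x) = 2*π*cos(2*π*x).
Writing u(x) = A·sin(kπx/L) with A = 1 and k = 5, use ∫_0^L sin²(kπx/L) dx = L/2 and ∫_0^L cos²(kπx/L) dx = L/2.
u² = 1·sin²(2*π·x) and (u')² = 4*π^2·cos²(2*π·x), and each of sin², cos² integrates to L/2 = 5/4 over (0, 5/2).
∫_0^5/2 u² dx = 5/4, so ||u||_L² = sqrt(5)/2.
∫_0^5/2 (u')² dx = 5*π^2, so ||u'||_L² = sqrt(5)*π.
Ratio ||u||_L² / ||u'||_L² = 1/(2*π).
Sharp Poincaré constant on H^1_0(0, 5/2) is C_P = L/π = 5/(2*π), achieved by sin(2*π/5·x).
This is the k = 5 harmonic; the ratio L/(kπ) is strictly less than C_P = L/π, consistent with the sharp inequality ||u||_L² ≤ C_P ||u'||_L².


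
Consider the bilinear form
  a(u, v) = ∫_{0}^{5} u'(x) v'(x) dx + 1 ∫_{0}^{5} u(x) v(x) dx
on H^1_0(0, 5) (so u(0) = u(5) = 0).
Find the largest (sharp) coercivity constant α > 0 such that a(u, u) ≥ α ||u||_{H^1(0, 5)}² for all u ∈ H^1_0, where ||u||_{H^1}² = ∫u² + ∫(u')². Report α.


α = 1

Coercivity of a(·,·) on H^1_0(0, 5) means a(u, u) ≥ α ||u||_{H^1}² for every u ∈ H^1_0.
The interval has length L = 5, and Poincaré/coercivity depend only on L. Here a(u, u) = ∫(u')² + (1)·∫u².
Here c = 1 ≥ 1, so a(u,u) = ∫(u')² + c∫u² ≥ ∫(u')² + ∫u² = ||u||_{H^1}², i.e. α = 1 works. No larger α is possible: a(u,u) ≥ α||u||_{H^1}² means (1−α)∫(u')² ≥ (α−c)∫u², and for the modes u_n = sin(nπ(x−x₀)/L) (x₀ the left endpoint) one has ∫u_n²/∫(u_n')² = (L/(nπ))² → 0, so a(u_n,u_n)/||u_n||_{H^1}² → 1. Hence the optimal constant is α = 1.
Therefore α = 1.


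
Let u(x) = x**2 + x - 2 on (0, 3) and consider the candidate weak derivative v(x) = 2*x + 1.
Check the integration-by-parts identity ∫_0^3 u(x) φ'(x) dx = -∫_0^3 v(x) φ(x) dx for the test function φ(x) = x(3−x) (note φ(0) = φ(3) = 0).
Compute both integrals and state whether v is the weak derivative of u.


LHS = -18, RHS = -18. Yes, v = u' weakly.

u(x) = x**2 + x - 2, classical derivative u'(x) = 2*x + 1.
φ(x) = x(3−x), so φ'(x) = 3 - 2*x.
Note φ(0) = φ(3) = 0, so the boundary term u·φ vanishes.
LHS = ∫_0^3 u(x) φ'(x) dx = ∫_0^3 (-2*x^3 + x^2 + 7*x - 6) dx. Term by term:
  ∫_0^3 -2*x^3 dx = -81/2;  ∫_0^3 x^2 dx = 9;  ∫_0^3 7*x dx = 63/2;
  ∫_0^3 -6 dx = -18.
Sum: -81/2 + 9 + 63/2 − 18 = -18.
So LHS = -18.
∫_0^3 v(x) φ(x) dx = ∫_0^3 (-2*x^3 + 5*x^2 + 3*x) dx. Term by term:
  ∫_0^3 -2*x^3 dx = -81/2;  ∫_0^3 5*x^2 dx = 45;  ∫_0^3 3*x dx = 27/2.
Sum: -81/2 + 45 + 27/2 = 18.
So RHS = -∫_0^3 v(x) φ(x) dx = -18.
LHS = RHS, so the identity holds for this test φ.
Moreover u is smooth here and v(x) = u'(x) = 2*x + 1 pointwise, so the identity holds for every test function. Hence v is the weak derivative of u.


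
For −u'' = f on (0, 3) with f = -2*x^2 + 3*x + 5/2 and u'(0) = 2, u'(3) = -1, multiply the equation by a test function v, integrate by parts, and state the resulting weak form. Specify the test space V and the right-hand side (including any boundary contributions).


V = H^1(0, 3) (v unrestricted at boundary; u is determined up to an additive constant); weak form: ∫_0^3 u'v' dx = ∫_0^3 (-2*x^2 + 3*x + 5/2) v dx − v(3) − 2·v(0) for all v ∈ V.

Multiply both sides by a test function v and integrate from 0 to 3:
  ∫_0^3 −u''(x) v(x) dx = ∫_0^3 f(x) v(x) dx.
Integrate the LHS by parts once:
  ∫_0^3 −u'' v dx = −[u'(x) v(x)]_0^3 + ∫_0^3 u'(x) v'(x) dx.
Thus ∫_0^3 u'(x) v'(x) dx = ∫_0^3 f(x) v(x) dx + [u'(x) v(x)]_0^3.
Choose V so that boundary terms are either known or forced to vanish.
u has inhomogeneous Neumann u'(0) = 2, u'(3) = -1. [u' v]_0^3 = (-1)·v(3) − (2)·v(0) = − v(3) − 2·v(0). Take V = H^1(0, 3); boundary term becomes part of RHS.
Weak formulation: find u (satisfying any essential BC) such that ∫_0^3 u'(x) v'(x) dx = ∫_0^3 f v dx − v(3) − 2·v(0) for all v ∈ V (Neumann data are natural BCs: they enter the RHS as boundary terms).
Substituting f(x) = -2*x^2 + 3*x + 5/2, the right-hand side is ∫_0^3 (-2*x^2 + 3*x + 5/2) v dx − v(3) − 2·v(0).
Compatibility check (pure Neumann): taking v ≡ 1 ∈ V gives 0 = ∫_0^3 f dx + (-1) − (2), i.e. ∫_0^3 f dx must equal u'(0) − u'(3) = 3. Indeed ∫_0^3 (-2*x^2 + 3*x + 5/2) dx = 3, so the data are compatible. The solution is then unique only up to an additive constant (fix it e.g. by requiring ∫_0^3 u dx = 0).


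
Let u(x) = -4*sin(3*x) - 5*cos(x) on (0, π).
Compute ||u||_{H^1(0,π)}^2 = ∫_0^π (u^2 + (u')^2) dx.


||u||_{H^1(0,π)}^2 = 105*π

u'(x) = 5*sin(x) - 12*cos(3*x).
Expand u² and (u')² and integrate term by term on (0, π), using: for integers n ≥ 1, ∫_0^π sin²(nx) dx = ∫_0^π cos²(nx) dx = π/2; for n ≠ n', ∫_0^π sin(nx)sin(n'x) dx = ∫_0^π cos(nx)cos(n'x) dx = 0; and by product-to-sum, ∫_0^π sin(nx)cos(n'x) dx = ½∫_0^π [sin((n+n')x) + sin((n−n')x)] dx, which is 0 when n+n' is even and 2n/(n²−n'²) when n+n' is odd (it need not vanish on (0, π)).
  u² squared terms: (-5)²·∫cos(x)² dx = 25·π/2 = 25*π/2;  (-4)²·∫sin(3x)² dx = 16·π/2 = 8*π.
  u² cross terms: 2·(-5)·(-4)·∫cos(x)·sin(3x) dx = 40·(0) = 0.
  So ∫_0^π u² dx = 25*π/2 + 8*π + 0 = 41*π/2.
  (u')² squared terms: (-12)²·∫cos(3x)² dx = 144·π/2 = 72*π;  (5)²·∫sin(x)² dx = 25·π/2 = 25*π/2.
  (u')² cross terms: 2·(-12)·(5)·∫cos(3x)·sin(x) dx = -120·(0) = 0.
  So ∫_0^π (u')² dx = 72*π + 25*π/2 + 0 = 169*π/2.
||u||_{H^1}^2 = (41*π/2) + (169*π/2) = 105*π.


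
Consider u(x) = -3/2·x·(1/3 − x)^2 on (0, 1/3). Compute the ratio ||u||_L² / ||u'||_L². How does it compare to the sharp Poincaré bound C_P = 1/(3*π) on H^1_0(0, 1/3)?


||u||_L² / ||u'||_L² = sqrt(14)/42 < C_P = 1/(3*π).

u(x) = -3/2·x·(1/3 − x)^2, so u'(x) = (1 - 9*x)*(3*x - 1)/6.
u(x) = -3/2·x·(1/3 − x)^2 vanishes at x = 0 and x = 1/3, so u ∈ H^1_0(0, 1/3). Differentiate via the product rule and integrate the resulting polynomials term by term.
  ∫_0^1/3 u² dx = ∫_0^1/3 (9*x^6/4 - 3*x^5 + 3*x^4/2 - x^3/3 + x^2/36) dx. Term by term:
    ∫_0^1/3 9*x^6/4 dx = 1/6804;  ∫_0^1/3 -3*x^5 dx = -1/1458;  ∫_0^1/3 3*x^4/2 dx = 1/810;
    ∫_0^1/3 -x^3/3 dx = -1/972;  ∫_0^1/3 x^2/36 dx = 1/2916.
  Sum: 1/6804 − 1/1458 + 1/810 − 1/972 + 1/2916 = 1/102060.
  ∫_0^1/3 (u')² dx = ∫_0^1/3 (81*x^4/4 - 18*x^3 + 11*x^2/2 - 2*x/3 + 1/36) dx. Term by term:
    ∫_0^1/3 81*x^4/4 dx = 1/60;  ∫_0^1/3 -18*x^3 dx = -1/18;  ∫_0^1/3 11*x^2/2 dx = 11/162;
    ∫_0^1/3 -2*x/3 dx = -1/27;  ∫_0^1/3 1/36 dx = 1/108.
  Sum: 1/60 − 1/18 + 11/162 − 1/27 + 1/108 = 1/810.
∫_0^1/3 u² dx = 1/102060, so ||u||_L² = sqrt(35)/1890.
∫_0^1/3 (u')² dx = 1/810, so ||u'||_L² = sqrt(10)/90.
Ratio ||u||_L² / ||u'||_L² = sqrt(14)/42.
Sharp Poincaré constant on H^1_0(0, 1/3) is C_P = L/π = 1/(3*π), achieved by sin(3*π·x).
A polynomial bump cannot attain the sharp Poincaré constant (only the first sine eigenfunction does), so the ratio is strictly less than C_P, consistent with ||u||_L² ≤ C_P ||u'||_L².


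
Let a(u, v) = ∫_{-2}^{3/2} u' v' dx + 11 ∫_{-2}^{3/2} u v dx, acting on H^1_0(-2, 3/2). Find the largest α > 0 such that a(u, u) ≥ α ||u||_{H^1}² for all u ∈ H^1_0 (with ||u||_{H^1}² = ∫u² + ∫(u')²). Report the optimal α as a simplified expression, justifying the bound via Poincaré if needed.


α = 1

Coercivity of a(·,·) on H^1_0(-2, 3/2) means a(u, u) ≥ α ||u||_{H^1}² for every u ∈ H^1_0.
The interval has length L = 7/2, and Poincaré/coercivity depend only on L. Here a(u, u) = ∫(u')² + (11)·∫u².
Here c = 11 ≥ 1, so a(u,u) = ∫(u')² + c∫u² ≥ ∫(u')² + ∫u² = ||u||_{H^1}², i.e. α = 1 works. No larger α is possible: a(u,u) ≥ α||u||_{H^1}² means (1−α)∫(u')² ≥ (α−c)∫u², and for the modes u_n = sin(nπ(x−x₀)/L) (x₀ the left endpoint) one has ∫u_n²/∫(u_n')² = (L/(nπ))² → 0, so a(u_n,u_n)/||u_n||_{H^1}² → 1. Hence the optimal constant is α = 1.
Therefore α = 1.


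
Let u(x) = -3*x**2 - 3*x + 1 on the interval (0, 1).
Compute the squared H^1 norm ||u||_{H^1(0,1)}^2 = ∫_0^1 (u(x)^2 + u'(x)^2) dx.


||u||_{H^1}^2 = 443/10

The H^1 norm (squared) on an interval (0, L) is
  ||u||_{H^1}^2 = ∫_0^L u(x)^2 dx + ∫_0^L u'(x)^2 dx.
Compute u'(x) = -6*x - 3.
Then u(x)^2 = 9*x**4 + 18*x**3 + 3*x**2 - 6*x + 1 and u'(x)^2 = 36*x**2 + 36*x + 9.
Integrate each monomial from 0 to 1 using ∫_0^1 c·x^n dx = c·1^(n+1)/(n+1):
  ∫_0^1 u(x)^2 dx = ∫_0^1 (9*x^4 + 18*x^3 + 3*x^2 - 6*x + 1) dx. Term by term:
    ∫_0^1 9*x^4 dx = 9/5;  ∫_0^1 18*x^3 dx = 9/2;  ∫_0^1 3*x^2 dx = 1;
    ∫_0^1 -6*x dx = -3;  ∫_0^1 1 dx = 1.
  Sum: 9/5 + 9/2 + 1 − 3 + 1 = 53/10.
  ∫_0^1 u'(x)^2 dx = ∫_0^1 (36*x^2 + 36*x + 9) dx. Term by term:
    ∫_0^1 36*x^2 dx = 12;  ∫_0^1 36*x dx = 18;  ∫_0^1 9 dx = 9.
  Sum: 12 + 18 + 9 = 39.
Adding: ||u||_{H^1}^2 = 53/10 + 39 = 443/10.


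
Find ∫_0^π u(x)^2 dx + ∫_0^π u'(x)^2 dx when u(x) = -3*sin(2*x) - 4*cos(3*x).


||u||_{H^1(0,π)}^2 = -192 + 205*π/2

u'(x) = 12*sin(3*x) - 6*cos(2*x).
Expand u² and (u')² and integrate term by term on (0, π), using: for integers n ≥ 1, ∫_0^π sin²(nx) dx = ∫_0^π cos²(nx) dx = π/2; for n ≠ n', ∫_0^π sin(nx)sin(n'x) dx = ∫_0^π cos(nx)cos(n'x) dx = 0; and by product-to-sum, ∫_0^π sin(nx)cos(n'x) dx = ½∫_0^π [sin((n+n')x) + sin((n−n')x)] dx, which is 0 when n+n' is even and 2n/(n²−n'²) when n+n' is odd (it need not vanish on (0, π)).
  u² squared terms: (-4)²·∫cos(3x)² dx = 16·π/2 = 8*π;  (-3)²·∫sin(2x)² dx = 9·π/2 = 9*π/2.
  u² cross terms: 2·(-4)·(-3)·∫cos(3x)·sin(2x) dx = 24·(-4/5) = -96/5.
  So ∫_0^π u² dx = 8*π + 9*π/2 − 96/5 = -96/5 + 25*π/2.
  (u')² squared terms: (-6)²·∫cos(2x)² dx = 36·π/2 = 18*π;  (12)²·∫sin(3x)² dx = 144·π/2 = 72*π.
  (u')² cross terms: 2·(-6)·(12)·∫cos(2x)·sin(3x) dx = -144·(6/5) = -864/5.
  So ∫_0^π (u')² dx = 18*π + 72*π − 864/5 = -864/5 + 90*π.
||u||_{H^1}^2 = (-96/5 + 25*π/2) + (-864/5 + 90*π) = -192 + 205*π/2.


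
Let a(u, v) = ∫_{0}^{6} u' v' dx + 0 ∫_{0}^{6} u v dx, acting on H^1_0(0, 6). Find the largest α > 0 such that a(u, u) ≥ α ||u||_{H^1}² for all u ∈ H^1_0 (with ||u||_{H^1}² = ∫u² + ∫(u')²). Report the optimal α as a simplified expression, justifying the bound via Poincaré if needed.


α = π^2/(π^2 + 36)

Coercivity of a(·,·) on H^1_0(0, 6) means a(u, u) ≥ α ||u||_{H^1}² for every u ∈ H^1_0.
The interval has length L = 6, and Poincaré/coercivity depend only on L. Here a(u, u) = ∫(u')² + (0)·∫u².
Here c = 0, so a(u,u) = ∫(u')² alone. The condition a(u,u) ≥ α||u||_{H^1}² reads (1−α)∫(u')² ≥ (α−c)∫u². Any admissible α is ≤ 1 (rapidly oscillating u have ∫u²/∫(u')² → 0), and α = 1 would force 0 ≥ (1−c)∫u², impossible since c < 1; so 1−α > 0. By the sharp Poincaré inequality on H^1_0 of an interval of length L, ∫(u')² ≥ (π/L)²∫u² with equality for the first sine mode sin(π(x−x₀)/L) (x₀ the left endpoint), so the inequality holds for all u iff (1−α)(π/L)² ≥ α − c, i.e. α ≤ ((π/L)² + c)/((π/L)² + 1) = (1 + c(L/π)²)/(1 + (L/π)²). (Direct route, valid since c ≤ 0: Poincaré gives c∫u² ≥ c(L/π)²∫(u')², so a(u,u) ≥ (1 + c(L/π)²)∫(u')², while ||u||_{H^1}² ≤ (1 + (L/π)²)∫(u')²; dividing yields the same α.) With (π/L)² = π^2/36 and c = 0, the largest admissible constant is α = ((π/L)² + c)/((π/L)² + 1).
Simplifying, α = π^2/(π^2 + 36).


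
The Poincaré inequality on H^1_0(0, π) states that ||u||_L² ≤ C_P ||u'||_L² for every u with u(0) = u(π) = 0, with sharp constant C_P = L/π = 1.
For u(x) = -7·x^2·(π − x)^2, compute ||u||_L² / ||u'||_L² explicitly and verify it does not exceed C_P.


||u||_L² / ||u'||_L² = sqrt(3)*π/6 < C_P = 1.

u(x) = -7·x^2·(π − x)^2, so u'(x) = 14*x*(x*(π - x) - (x - π)^2).
u(x) = -7·x^2·(π − x)^2 vanishes at x = 0 and x = π, so u ∈ H^1_0(0, π). Differentiate via the product rule and integrate the resulting polynomials term by term.
  ∫_0^π u² dx = ∫_0^π (49*x^8 - 196*π*x^7 + 294*π^2*x^6 - 196*π^3*x^5 + 49*π^4*x^4) dx. Term by term:
    ∫_0^π 49*x^8 dx = 49*π^9/9;  ∫_0^π -196*π*x^7 dx = -49*π^9/2;  ∫_0^π 294*π^2*x^6 dx = 42*π^9;
    ∫_0^π -196*π^3*x^5 dx = -98*π^9/3;  ∫_0^π 49*π^4*x^4 dx = 49*π^9/5.
  Sum: 49*π^9/9 − 49*π^9/2 + 42*π^9 − 98*π^9/3 + 49*π^9/5 = 7*π^9/90.
  ∫_0^π (u')² dx = ∫_0^π (784*x^6 - 2352*π*x^5 + 2548*π^2*x^4 - 1176*π^3*x^3 + 196*π^4*x^2) dx. Term by term:
    ∫_0^π 784*x^6 dx = 112*π^7;  ∫_0^π -2352*π*x^5 dx = -392*π^7;  ∫_0^π 2548*π^2*x^4 dx = 2548*π^7/5;
    ∫_0^π -1176*π^3*x^3 dx = -294*π^7;  ∫_0^π 196*π^4*x^2 dx = 196*π^7/3.
  Sum: 112*π^7 − 392*π^7 + 2548*π^7/5 − 294*π^7 + 196*π^7/3 = 14*π^7/15.
∫_0^π u² dx = 7*π^9/90, so ||u||_L² = sqrt(70)*π^(9/2)/30.
∫_0^π (u')² dx = 14*π^7/15, so ||u'||_L² = sqrt(210)*π^(7/2)/15.
Ratio ||u||_L² / ||u'||_L² = sqrt(3)*π/6.
Sharp Poincaré constant on H^1_0(0, π) is C_P = L/π = 1, achieved by sin(x).
A polynomial bump cannot attain the sharp Poincaré constant (only the first sine eigenfunction does), so the ratio is strictly less than C_P, consistent with ||u||_L² ≤ C_P ||u'||_L².


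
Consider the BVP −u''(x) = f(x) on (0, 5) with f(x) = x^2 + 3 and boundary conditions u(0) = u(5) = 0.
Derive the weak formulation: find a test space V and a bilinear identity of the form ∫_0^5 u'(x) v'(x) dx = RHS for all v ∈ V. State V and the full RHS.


V = H^1_0(0, 5) (so v(0) = v(5) = 0); weak form: ∫_0^5 u'v' dx = ∫_0^5 (x^2 + 3) v dx for all v ∈ V.

Multiply both sides by a test function v and integrate from 0 to 5:
  ∫_0^5 −u''(x) v(x) dx = ∫_0^5 f(x) v(x) dx.
Integrate the LHS by parts once:
  ∫_0^5 −u'' v dx = −[u'(x) v(x)]_0^5 + ∫_0^5 u'(x) v'(x) dx.
Thus ∫_0^5 u'(x) v'(x) dx = ∫_0^5 f(x) v(x) dx + [u'(x) v(x)]_0^5.
Choose V so that boundary terms are either known or forced to vanish.
u is Dirichlet: u(0) = u(5) = 0. Let V = H^1_0(0, 5); then v(0) = v(5) = 0, and [u' v]_0^5 = 0.
Weak formulation: find u (satisfying any essential BC) such that ∫_0^5 u'(x) v'(x) dx = ∫_0^5 f v dx for all v ∈ V.
Substituting f(x) = x^2 + 3, the right-hand side is ∫_0^5 (x^2 + 3) v dx.


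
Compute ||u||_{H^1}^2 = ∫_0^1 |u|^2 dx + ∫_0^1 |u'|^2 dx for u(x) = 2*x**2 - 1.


||u||_{H^1}^2 = 29/5

The H^1 norm (squared) on an interval (0, L) is
  ||u||_{H^1}^2 = ∫_0^L u(x)^2 dx + ∫_0^L u'(x)^2 dx.
Compute u'(x) = 4*x.
Then u(x)^2 = 4*x**4 - 4*x**2 + 1 and u'(x)^2 = 16*x**2.
Integrate each monomial from 0 to 1 using ∫_0^1 c·x^n dx = c·1^(n+1)/(n+1):
  ∫_0^1 u(x)^2 dx = ∫_0^1 (4*x^4 - 4*x^2 + 1) dx. Term by term:
    ∫_0^1 4*x^4 dx = 4/5;  ∫_0^1 -4*x^2 dx = -4/3;  ∫_0^1 1 dx = 1.
  Sum: 4/5 − 4/3 + 1 = 7/15.
  ∫_0^1 u'(x)^2 dx = ∫_0^1 (16*x^2) dx. Term by term:
    ∫_0^1 16*x^2 dx = 16/3.
Adding: ||u||_{H^1}^2 = 7/15 + 16/3 = 29/5.


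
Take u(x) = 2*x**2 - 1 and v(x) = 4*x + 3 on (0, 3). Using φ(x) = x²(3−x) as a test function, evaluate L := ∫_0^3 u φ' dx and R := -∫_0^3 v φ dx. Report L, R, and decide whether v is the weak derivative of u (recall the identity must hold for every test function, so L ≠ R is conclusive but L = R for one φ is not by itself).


LHS = -243/5, RHS = -1377/20. No, v is not the weak derivative of u.

u(x) = 2*x**2 - 1, classical derivative u'(x) = 4*x.
φ(x) = x²(3−x), so φ'(x) = 3*x*(2 - x).
Note φ(0) = φ(3) = 0, so the boundary term u·φ vanishes.
LHS = ∫_0^3 u(x) φ'(x) dx = ∫_0^3 (-6*x^4 + 12*x^3 + 3*x^2 - 6*x) dx. Term by term:
  ∫_0^3 -6*x^4 dx = -1458/5;  ∫_0^3 12*x^3 dx = 243;  ∫_0^3 3*x^2 dx = 27;
  ∫_0^3 -6*x dx = -27.
Sum: -1458/5 + 243 + 27 − 27 = -243/5.
So LHS = -243/5.
∫_0^3 v(x) φ(x) dx = ∫_0^3 (-4*x^4 + 9*x^3 + 9*x^2) dx. Term by term:
  ∫_0^3 -4*x^4 dx = -972/5;  ∫_0^3 9*x^3 dx = 729/4;  ∫_0^3 9*x^2 dx = 81.
Sum: -972/5 + 729/4 + 81 = 1377/20.
So RHS = -∫_0^3 v(x) φ(x) dx = -1377/20.
LHS − RHS = 81/4 ≠ 0, so the identity fails.
(For a valid weak derivative the identity must hold for EVERY test function, in particular this one. The failure shows v is NOT the weak derivative of u.)
Correct weak derivative would be u'(x) = 4*x.


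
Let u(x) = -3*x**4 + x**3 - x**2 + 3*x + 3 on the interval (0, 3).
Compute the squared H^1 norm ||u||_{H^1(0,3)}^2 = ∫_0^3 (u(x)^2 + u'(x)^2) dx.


||u||_{H^1}^2 = 7224219/140

The H^1 norm (squared) on an interval (0, L) is
  ||u||_{H^1}^2 = ∫_0^L u(x)^2 dx + ∫_0^L u'(x)^2 dx.
Compute u'(x) = -12*x**3 + 3*x**2 - 2*x + 3.
Then u(x)^2 = 9*x**8 - 6*x**7 + 7*x**6 - 20*x**5 - 11*x**4 + 3*x**2 + 18*x + 9 and u'(x)^2 = 144*x**6 - 72*x**5 + 57*x**4 - 84*x**3 + 22*x**2 - 12*x + 9.
Integrate each monomial from 0 to 3 using ∫_0^3 c·x^n dx = c·3^(n+1)/(n+1):
  ∫_0^3 u(x)^2 dx = ∫_0^3 (9*x^8 - 6*x^7 + 7*x^6 - 20*x^5 - 11*x^4 + 3*x^2 + 18*x + 9) dx. Term by term:
    ∫_0^3 9*x^8 dx = 19683;  ∫_0^3 -6*x^7 dx = -19683/4;  ∫_0^3 7*x^6 dx = 2187;
    ∫_0^3 -20*x^5 dx = -2430;  ∫_0^3 -11*x^4 dx = -2673/5;  ∫_0^3 3*x^2 dx = 27;
    ∫_0^3 18*x dx = 81;  ∫_0^3 9 dx = 27.
  Sum: 19683 − 19683/4 + 2187 − 2430 − 2673/5 + 27 + 81 + 27 = 282393/20.
  ∫_0^3 u'(x)^2 dx = ∫_0^3 (144*x^6 - 72*x^5 + 57*x^4 - 84*x^3 + 22*x^2 - 12*x + 9) dx. Term by term:
    ∫_0^3 144*x^6 dx = 314928/7;  ∫_0^3 -72*x^5 dx = -8748;  ∫_0^3 57*x^4 dx = 13851/5;
    ∫_0^3 -84*x^3 dx = -1701;  ∫_0^3 22*x^2 dx = 198;  ∫_0^3 -12*x dx = -54;
    ∫_0^3 9 dx = 27.
  Sum: 314928/7 − 8748 + 13851/5 − 1701 + 198 − 54 + 27 = 1311867/35.
Adding: ||u||_{H^1}^2 = 282393/20 + 1311867/35 = 7224219/140.


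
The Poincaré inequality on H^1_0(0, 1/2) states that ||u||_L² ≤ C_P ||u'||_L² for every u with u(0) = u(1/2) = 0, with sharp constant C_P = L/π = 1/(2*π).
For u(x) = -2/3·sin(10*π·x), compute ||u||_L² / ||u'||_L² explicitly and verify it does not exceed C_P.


||u||_L² / ||u'||_L² = 1/(10*π) < C_P = 1/(2*π).

u(x) = -2/3·sin(10*π·x), so u'(x) = -20*π*cos(10*π*x)/3.
Writing u(x) = A·sin(kπx/L) with A = -2/3 and k = 5, use ∫_0^L sin²(kπx/L) dx = L/2 and ∫_0^L cos²(kπx/L) dx = L/2.
u² = 4/9·sin²(10*π·x) and (u')² = 400*π^2/9·cos²(10*π·x), and each of sin², cos² integrates to L/2 = 1/4 over (0, 1/2).
∫_0^1/2 u² dx = 1/9, so ||u||_L² = 1/3.
∫_0^1/2 (u')² dx = 100*π^2/9, so ||u'||_L² = 10*π/3.
Ratio ||u||_L² / ||u'||_L² = 1/(10*π).
Sharp Poincaré constant on H^1_0(0, 1/2) is C_P = L/π = 1/(2*π), achieved by sin(2*π·x).
This is the k = 5 harmonic; the ratio L/(kπ) is strictly less than C_P = L/π, consistent with the sharp inequality ||u||_L² ≤ C_P ||u'||_L².


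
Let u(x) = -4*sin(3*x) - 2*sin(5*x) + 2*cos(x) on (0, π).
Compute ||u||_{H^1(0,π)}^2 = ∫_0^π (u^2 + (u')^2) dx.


||u||_{H^1(0,π)}^2 = 136*π

u'(x) = -2*sin(x) - 12*cos(3*x) - 10*cos(5*x).
Expand u² and (u')² and integrate term by term on (0, π), using: for integers n ≥ 1, ∫_0^π sin²(nx) dx = ∫_0^π cos²(nx) dx = π/2; for n ≠ n', ∫_0^π sin(nx)sin(n'x) dx = ∫_0^π cos(nx)cos(n'x) dx = 0; and by product-to-sum, ∫_0^π sin(nx)cos(n'x) dx = ½∫_0^π [sin((n+n')x) + sin((n−n')x)] dx, which is 0 when n+n' is even and 2n/(n²−n'²) when n+n' is odd (it need not vanish on (0, π)).
  u² squared terms: (-4)²·∫sin(3x)² dx = 16·π/2 = 8*π;  (-2)²·∫sin(5x)² dx = 4·π/2 = 2*π;  (2)²·∫cos(x)² dx = 4·π/2 = 2*π.
  u² cross terms: 2·(-4)·(-2)·∫sin(3x)·sin(5x) dx = 16·(0) = 0;  2·(-4)·(2)·∫sin(3x)·cos(x) dx = -16·(0) = 0;  2·(-2)·(2)·∫sin(5x)·cos(x) dx = -8·(0) = 0.
  So ∫_0^π u² dx = 8*π + 2*π + 2*π + 0 + 0 + 0 = 12*π.
  (u')² squared terms: (-12)²·∫cos(3x)² dx = 144·π/2 = 72*π;  (-10)²·∫cos(5x)² dx = 100·π/2 = 50*π;  (-2)²·∫sin(x)² dx = 4·π/2 = 2*π.
  (u')² cross terms: 2·(-12)·(-10)·∫cos(3x)·cos(5x) dx = 240·(0) = 0;  2·(-12)·(-2)·∫cos(3x)·sin(x) dx = 48·(0) = 0;  2·(-10)·(-2)·∫cos(5x)·sin(x) dx = 40·(0) = 0.
  So ∫_0^π (u')² dx = 72*π + 50*π + 2*π + 0 + 0 + 0 = 124*π.
||u||_{H^1}^2 = (12*π) + (124*π) = 136*π.


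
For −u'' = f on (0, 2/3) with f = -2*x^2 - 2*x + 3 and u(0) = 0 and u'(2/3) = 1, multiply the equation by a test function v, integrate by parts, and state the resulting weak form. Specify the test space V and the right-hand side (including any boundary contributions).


V = {v ∈ H^1(0, 2/3) : v(0) = 0} (test functions vanish at x = 0 where u is specified); weak form: ∫_0^2/3 u'v' dx = ∫_0^2/3 (-2*x^2 - 2*x + 3) v dx + v(2/3) for all v ∈ V.

Multiply both sides by a test function v and integrate from 0 to 2/3:
  ∫_0^2/3 −u''(x) v(x) dx = ∫_0^2/3 f(x) v(x) dx.
Integrate the LHS by parts once:
  ∫_0^2/3 −u'' v dx = −[u'(x) v(x)]_0^2/3 + ∫_0^2/3 u'(x) v'(x) dx.
Thus ∫_0^2/3 u'(x) v'(x) dx = ∫_0^2/3 f(x) v(x) dx + [u'(x) v(x)]_0^2/3.
Choose V so that boundary terms are either known or forced to vanish.
Mixed BC: u(0) = 0 (Dirichlet) and u'(2/3) = 1 (Neumann). Define V = {v ∈ H^1(0, 2/3) : v(0) = 0}. Then [u' v]_0^2/3 = u'(2/3)·v(2/3) − u'(0)·0 = v(2/3).
Weak formulation: find u (satisfying any essential BC) such that ∫_0^2/3 u'(x) v'(x) dx = ∫_0^2/3 f v dx + v(2/3) for all v ∈ V (Dirichlet at 0 absorbed into V; Neumann datum at x = 2/3 contributes the boundary term).
Substituting f(x) = -2*x^2 - 2*x + 3, the right-hand side is ∫_0^2/3 (-2*x^2 - 2*x + 3) v dx + v(2/3).


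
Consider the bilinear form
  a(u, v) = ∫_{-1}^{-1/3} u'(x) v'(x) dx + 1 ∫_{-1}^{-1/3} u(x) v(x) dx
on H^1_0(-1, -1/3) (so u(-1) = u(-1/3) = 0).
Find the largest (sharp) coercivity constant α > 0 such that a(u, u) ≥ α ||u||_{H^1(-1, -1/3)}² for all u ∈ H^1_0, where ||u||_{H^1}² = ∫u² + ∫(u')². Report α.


α = 1

Coercivity of a(·,·) on H^1_0(-1, -1/3) means a(u, u) ≥ α ||u||_{H^1}² for every u ∈ H^1_0.
The interval has length L = 2/3, and Poincaré/coercivity depend only on L. Here a(u, u) = ∫(u')² + (1)·∫u².
Here c = 1 ≥ 1, so a(u,u) = ∫(u')² + c∫u² ≥ ∫(u')² + ∫u² = ||u||_{H^1}², i.e. α = 1 works. No larger α is possible: a(u,u) ≥ α||u||_{H^1}² means (1−α)∫(u')² ≥ (α−c)∫u², and for the modes u_n = sin(nπ(x−x₀)/L) (x₀ the left endpoint) one has ∫u_n²/∫(u_n')² = (L/(nπ))² → 0, so a(u_n,u_n)/||u_n||_{H^1}² → 1. Hence the optimal constant is α = 1.
Therefore α = 1.


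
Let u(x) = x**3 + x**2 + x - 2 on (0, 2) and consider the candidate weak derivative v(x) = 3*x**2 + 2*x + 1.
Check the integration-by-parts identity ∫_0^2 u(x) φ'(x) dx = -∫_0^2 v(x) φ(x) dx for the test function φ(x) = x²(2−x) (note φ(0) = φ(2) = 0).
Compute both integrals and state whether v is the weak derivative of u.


LHS = -164/15, RHS = -164/15. Yes, v = u' weakly.

u(x) = x**3 + x**2 + x - 2, classical derivative u'(x) = 3*x**2 + 2*x + 1.
φ(x) = x²(2−x), so φ'(x) = x*(4 - 3*x).
Note φ(0) = φ(2) = 0, so the boundary term u·φ vanishes.
LHS = ∫_0^2 u(x) φ'(x) dx = ∫_0^2 (-3*x^5 + x^4 + x^3 + 10*x^2 - 8*x) dx. Term by term:
  ∫_0^2 -3*x^5 dx = -32;  ∫_0^2 x^4 dx = 32/5;  ∫_0^2 x^3 dx = 4;
  ∫_0^2 10*x^2 dx = 80/3;  ∫_0^2 -8*x dx = -16.
Sum: -32 + 32/5 + 4 + 80/3 − 16 = -164/15.
So LHS = -164/15.
∫_0^2 v(x) φ(x) dx = ∫_0^2 (-3*x^5 + 4*x^4 + 3*x^3 + 2*x^2) dx. Term by term:
  ∫_0^2 -3*x^5 dx = -32;  ∫_0^2 4*x^4 dx = 128/5;  ∫_0^2 3*x^3 dx = 12;
  ∫_0^2 2*x^2 dx = 16/3.
Sum: -32 + 128/5 + 12 + 16/3 = 164/15.
So RHS = -∫_0^2 v(x) φ(x) dx = -164/15.
LHS = RHS, so the identity holds for this test φ.
Moreover u is smooth here and v(x) = u'(x) = 3*x**2 + 2*x + 1 pointwise, so the identity holds for every test function. Hence v is the weak derivative of u.


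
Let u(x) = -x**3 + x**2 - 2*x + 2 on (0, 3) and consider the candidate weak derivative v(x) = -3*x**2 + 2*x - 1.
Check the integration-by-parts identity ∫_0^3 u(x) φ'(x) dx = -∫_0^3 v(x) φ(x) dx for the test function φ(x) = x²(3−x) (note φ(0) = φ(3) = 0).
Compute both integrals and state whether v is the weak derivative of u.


LHS = 621/10, RHS = 1107/20. No, v is not the weak derivative of u.

u(x) = -x**3 + x**2 - 2*x + 2, classical derivative u'(x) = -3*x**2 + 2*x - 2.
φ(x) = x²(3−x), so φ'(x) = 3*x*(2 - x).
Note φ(0) = φ(3) = 0, so the boundary term u·φ vanishes.
LHS = ∫_0^3 u(x) φ'(x) dx = ∫_0^3 (3*x^5 - 9*x^4 + 12*x^3 - 18*x^2 + 12*x) dx. Term by term:
  ∫_0^3 3*x^5 dx = 729/2;  ∫_0^3 -9*x^4 dx = -2187/5;  ∫_0^3 12*x^3 dx = 243;
  ∫_0^3 -18*x^2 dx = -162;  ∫_0^3 12*x dx = 54.
Sum: 729/2 − 2187/5 + 243 − 162 + 54 = 621/10.
So LHS = 621/10.
∫_0^3 v(x) φ(x) dx = ∫_0^3 (3*x^5 - 11*x^4 + 7*x^3 - 3*x^2) dx. Term by term:
  ∫_0^3 3*x^5 dx = 729/2;  ∫_0^3 -11*x^4 dx = -2673/5;  ∫_0^3 7*x^3 dx = 567/4;
  ∫_0^3 -3*x^2 dx = -27.
Sum: 729/2 − 2673/5 + 567/4 − 27 = -1107/20.
So RHS = -∫_0^3 v(x) φ(x) dx = 1107/20.
LHS − RHS = 27/4 ≠ 0, so the identity fails.
(For a valid weak derivative the identity must hold for EVERY test function, in particular this one. The failure shows v is NOT the weak derivative of u.)
Correct weak derivative would be u'(x) = -3*x**2 + 2*x - 2.


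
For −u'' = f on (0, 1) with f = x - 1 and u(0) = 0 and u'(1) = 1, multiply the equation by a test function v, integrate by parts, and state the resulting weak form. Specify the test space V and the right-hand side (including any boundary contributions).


V = {v ∈ H^1(0, 1) : v(0) = 0} (test functions vanish at x = 0 where u is specified); weak form: ∫_0^1 u'v' dx = ∫_0^1 (x - 1) v dx + v(1) for all v ∈ V.

Multiply both sides by a test function v and integrate from 0 to 1:
  ∫_0^1 −u''(x) v(x) dx = ∫_0^1 f(x) v(x) dx.
Integrate the LHS by parts once:
  ∫_0^1 −u'' v dx = −[u'(x) v(x)]_0^1 + ∫_0^1 u'(x) v'(x) dx.
Thus ∫_0^1 u'(x) v'(x) dx = ∫_0^1 f(x) v(x) dx + [u'(x) v(x)]_0^1.
Choose V so that boundary terms are either known or forced to vanish.
Mixed BC: u(0) = 0 (Dirichlet) and u'(1) = 1 (Neumann). Define V = {v ∈ H^1(0, 1) : v(0) = 0}. Then [u' v]_0^1 = u'(1)·v(1) − u'(0)·0 = v(1).
Weak formulation: find u (satisfying any essential BC) such that ∫_0^1 u'(x) v'(x) dx = ∫_0^1 f v dx + v(1) for all v ∈ V (Dirichlet at 0 absorbed into V; Neumann datum at x = 1 contributes the boundary term).
Substituting f(x) = x - 1, the right-hand side is ∫_0^1 (x - 1) v dx + v(1).


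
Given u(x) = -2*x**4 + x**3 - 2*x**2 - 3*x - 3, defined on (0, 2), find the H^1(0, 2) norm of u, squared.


||u||_{H^1}^2 = 576328/315

The H^1 norm (squared) on an interval (0, L) is
  ||u||_{H^1}^2 = ∫_0^L u(x)^2 dx + ∫_0^L u'(x)^2 dx.
Compute u'(x) = -8*x**3 + 3*x**2 - 4*x - 3.
Then u(x)^2 = 4*x**8 - 4*x**7 + 9*x**6 + 8*x**5 + 10*x**4 + 6*x**3 + 21*x**2 + 18*x + 9 and u'(x)^2 = 64*x**6 - 48*x**5 + 73*x**4 + 24*x**3 - 2*x**2 + 24*x + 9.
Integrate each monomial from 0 to 2 using ∫_0^2 c·x^n dx = c·2^(n+1)/(n+1):
  ∫_0^2 u(x)^2 dx = ∫_0^2 (4*x^8 - 4*x^7 + 9*x^6 + 8*x^5 + 10*x^4 + 6*x^3 + 21*x^2 + 18*x + 9) dx. Term by term:
    ∫_0^2 4*x^8 dx = 2048/9;  ∫_0^2 -4*x^7 dx = -128;  ∫_0^2 9*x^6 dx = 1152/7;
    ∫_0^2 8*x^5 dx = 256/3;  ∫_0^2 10*x^4 dx = 64;  ∫_0^2 6*x^3 dx = 24;
    ∫_0^2 21*x^2 dx = 56;  ∫_0^2 18*x dx = 36;  ∫_0^2 9 dx = 18.
  Sum: 2048/9 − 128 + 1152/7 + 256/3 + 64 + 24 + 56 + 36 + 18 = 34490/63.
  ∫_0^2 u'(x)^2 dx = ∫_0^2 (64*x^6 - 48*x^5 + 73*x^4 + 24*x^3 - 2*x^2 + 24*x + 9) dx. Term by term:
    ∫_0^2 64*x^6 dx = 8192/7;  ∫_0^2 -48*x^5 dx = -512;  ∫_0^2 73*x^4 dx = 2336/5;
    ∫_0^2 24*x^3 dx = 96;  ∫_0^2 -2*x^2 dx = -16/3;  ∫_0^2 24*x dx = 48;
    ∫_0^2 9 dx = 18.
  Sum: 8192/7 − 512 + 2336/5 + 96 − 16/3 + 48 + 18 = 134626/105.
Adding: ||u||_{H^1}^2 = 34490/63 + 134626/105 = 576328/315.


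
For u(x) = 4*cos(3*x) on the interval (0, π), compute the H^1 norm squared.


||u||_{H^1(0,π)}^2 = 80*π

u'(x) = -12*sin(3*x).
Expand u² and (u')² and integrate term by term on (0, π), using: for integers n ≥ 1, ∫_0^π sin²(nx) dx = ∫_0^π cos²(nx) dx = π/2; for n ≠ n', ∫_0^π sin(nx)sin(n'x) dx = ∫_0^π cos(nx)cos(n'x) dx = 0; and by product-to-sum, ∫_0^π sin(nx)cos(n'x) dx = ½∫_0^π [sin((n+n')x) + sin((n−n')x)] dx, which is 0 when n+n' is even and 2n/(n²−n'²) when n+n' is odd (it need not vanish on (0, π)).
  u² squared terms: (4)²·∫cos(3x)² dx = 16·π/2 = 8*π.
  So ∫_0^π u² dx = 8*π.
  (u')² squared terms: (-12)²·∫sin(3x)² dx = 144·π/2 = 72*π.
  So ∫_0^π (u')² dx = 72*π.
||u||_{H^1}^2 = (8*π) + (72*π) = 80*π.


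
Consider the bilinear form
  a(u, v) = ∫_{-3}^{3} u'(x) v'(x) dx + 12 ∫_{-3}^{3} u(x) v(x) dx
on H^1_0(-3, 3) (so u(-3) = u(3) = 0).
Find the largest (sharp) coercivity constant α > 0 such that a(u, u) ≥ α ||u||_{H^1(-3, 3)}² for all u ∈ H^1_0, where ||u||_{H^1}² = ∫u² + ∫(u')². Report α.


α = 1

Coercivity of a(·,·) on H^1_0(-3, 3) means a(u, u) ≥ α ||u||_{H^1}² for every u ∈ H^1_0.
The interval has length L = 6, and Poincaré/coercivity depend only on L. Here a(u, u) = ∫(u')² + (12)·∫u².
Here c = 12 ≥ 1, so a(u,u) = ∫(u')² + c∫u² ≥ ∫(u')² + ∫u² = ||u||_{H^1}², i.e. α = 1 works. No larger α is possible: a(u,u) ≥ α||u||_{H^1}² means (1−α)∫(u')² ≥ (α−c)∫u², and for the modes u_n = sin(nπ(x−x₀)/L) (x₀ the left endpoint) one has ∫u_n²/∫(u_n')² = (L/(nπ))² → 0, so a(u_n,u_n)/||u_n||_{H^1}² → 1. Hence the optimal constant is α = 1.
Therefore α = 1.


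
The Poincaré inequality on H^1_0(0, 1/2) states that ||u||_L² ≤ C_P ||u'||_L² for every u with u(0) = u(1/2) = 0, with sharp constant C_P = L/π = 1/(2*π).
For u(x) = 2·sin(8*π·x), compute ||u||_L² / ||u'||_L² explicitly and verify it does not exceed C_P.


||u||_L² / ||u'||_L² = 1/(8*π) < C_P = 1/(2*π).

u(x) = 2·sin(8*π·x), so u'(x) = 16*π*cos(8*π*x).
Writing u(x) = A·sin(kπx/L) with A = 2 and k = 4, use ∫_0^L sin²(kπx/L) dx = L/2 and ∫_0^L cos²(kπx/L) dx = L/2.
u² = 4·sin²(8*π·x) and (u')² = 256*π^2·cos²(8*π·x), and each of sin², cos² integrates to L/2 = 1/4 over (0, 1/2).
∫_0^1/2 u² dx = 1, so ||u||_L² = 1.
∫_0^1/2 (u')² dx = 64*π^2, so ||u'||_L² = 8*π.
Ratio ||u||_L² / ||u'||_L² = 1/(8*π).
Sharp Poincaré constant on H^1_0(0, 1/2) is C_P = L/π = 1/(2*π), achieved by sin(2*π·x).
This is the k = 4 harmonic; the ratio L/(kπ) is strictly less than C_P = L/π, consistent with the sharp inequality ||u||_L² ≤ C_P ||u'||_L².


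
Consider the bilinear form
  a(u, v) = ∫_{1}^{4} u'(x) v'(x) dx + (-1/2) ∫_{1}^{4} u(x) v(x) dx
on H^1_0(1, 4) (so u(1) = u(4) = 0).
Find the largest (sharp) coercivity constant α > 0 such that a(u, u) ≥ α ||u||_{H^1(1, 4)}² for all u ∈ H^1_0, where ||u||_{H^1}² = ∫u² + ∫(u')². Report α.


α = (-9/2 + π^2)/(9 + π^2)

Coercivity of a(·,·) on H^1_0(1, 4) means a(u, u) ≥ α ||u||_{H^1}² for every u ∈ H^1_0.
The interval has length L = 3, and Poincaré/coercivity depend only on L. Here a(u, u) = ∫(u')² + (-1/2)·∫u².
Here c = -1/2 < 0 with |c| < (π/L)² = π^2/9, so coercivity still holds. The condition a(u,u) ≥ α||u||_{H^1}² reads (1−α)∫(u')² ≥ (α−c)∫u². Any admissible α is ≤ 1 (rapidly oscillating u have ∫u²/∫(u')² → 0), and α = 1 would force 0 ≥ (1−c)∫u², impossible since c < 1; so 1−α > 0. By the sharp Poincaré inequality on H^1_0 of an interval of length L, ∫(u')² ≥ (π/L)²∫u² with equality for the first sine mode sin(π(x−x₀)/L) (x₀ the left endpoint), so the inequality holds for all u iff (1−α)(π/L)² ≥ α − c, i.e. α ≤ ((π/L)² + c)/((π/L)² + 1) = (1 + c(L/π)²)/(1 + (L/π)²). (Direct route, valid since c ≤ 0: Poincaré gives c∫u² ≥ c(L/π)²∫(u')², so a(u,u) ≥ (1 + c(L/π)²)∫(u')², while ||u||_{H^1}² ≤ (1 + (L/π)²)∫(u')²; dividing yields the same α.) With (π/L)² = π^2/9 and c = -1/2, the largest admissible constant is α = ((π/L)² + c)/((π/L)² + 1).
Simplifying, α = (-9/2 + π^2)/(9 + π^2).


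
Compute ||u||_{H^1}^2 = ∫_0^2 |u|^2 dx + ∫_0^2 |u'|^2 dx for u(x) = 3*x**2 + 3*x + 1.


||u||_{H^1}^2 = 1848/5

The H^1 norm (squared) on an interval (0, L) is
  ||u||_{H^1}^2 = ∫_0^L u(x)^2 dx + ∫_0^L u'(x)^2 dx.
Compute u'(x) = 6*x + 3.
Then u(x)^2 = 9*x**4 + 18*x**3 + 15*x**2 + 6*x + 1 and u'(x)^2 = 36*x**2 + 36*x + 9.
Integrate each monomial from 0 to 2 using ∫_0^2 c·x^n dx = c·2^(n+1)/(n+1):
  ∫_0^2 u(x)^2 dx = ∫_0^2 (9*x^4 + 18*x^3 + 15*x^2 + 6*x + 1) dx. Term by term:
    ∫_0^2 9*x^4 dx = 288/5;  ∫_0^2 18*x^3 dx = 72;  ∫_0^2 15*x^2 dx = 40;
    ∫_0^2 6*x dx = 12;  ∫_0^2 1 dx = 2.
  Sum: 288/5 + 72 + 40 + 12 + 2 = 918/5.
  ∫_0^2 u'(x)^2 dx = ∫_0^2 (36*x^2 + 36*x + 9) dx. Term by term:
    ∫_0^2 36*x^2 dx = 96;  ∫_0^2 36*x dx = 72;  ∫_0^2 9 dx = 18.
  Sum: 96 + 72 + 18 = 186.
Adding: ||u||_{H^1}^2 = 918/5 + 186 = 1848/5.


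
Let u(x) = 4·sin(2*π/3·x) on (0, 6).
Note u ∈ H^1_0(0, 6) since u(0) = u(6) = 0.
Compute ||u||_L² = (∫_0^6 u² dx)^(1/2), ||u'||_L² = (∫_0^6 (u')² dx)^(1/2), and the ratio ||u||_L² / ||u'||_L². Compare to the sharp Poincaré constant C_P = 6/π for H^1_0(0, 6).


||u||_L² / ||u'||_L² = 3/(2*π) < C_P = 6/π.

u(x) = 4·sin(2*π/3·x), so u'(x) = 8*π*cos(2*π*x/3)/3.
Writing u(x) = A·sin(kπx/L) with A = 4 and k = 4, use ∫_0^L sin²(kπx/L) dx = L/2 and ∫_0^L cos²(kπx/L) dx = L/2.
u² = 16·sin²(2*π/3·x) and (u')² = 64*π^2/9·cos²(2*π/3·x), and each of sin², cos² integrates to L/2 = 3 over (0, 6).
∫_0^6 u² dx = 48, so ||u||_L² = 4*sqrt(3).
∫_0^6 (u')² dx = 64*π^2/3, so ||u'||_L² = 8*sqrt(3)*π/3.
Ratio ||u||_L² / ||u'||_L² = 3/(2*π).
Sharp Poincaré constant on H^1_0(0, 6) is C_P = L/π = 6/π, achieved by sin(π/6·x).
This is the k = 4 harmonic; the ratio L/(kπ) is strictly less than C_P = L/π, consistent with the sharp inequality ||u||_L² ≤ C_P ||u'||_L².
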